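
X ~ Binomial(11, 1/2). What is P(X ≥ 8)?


P(X ≥ 8) = Σ P(X=i) for i=8..11
P(X=8) = 165/2048
P(X=9) = 55/2048
P(X=10) = 11/2048
P(X=11) = 1/2048
Sum = 29/256

P(X ≥ 8) = 29/256 ≈ 11.33%


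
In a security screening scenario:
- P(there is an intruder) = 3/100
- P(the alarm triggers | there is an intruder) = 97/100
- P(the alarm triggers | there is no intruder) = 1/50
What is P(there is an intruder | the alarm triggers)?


Using Bayes' theorem:
P(A|B) = P(B|A)·P(A) / P(B)

P(the alarm triggers) = 97/100 × 3/100 + 1/50 × 97/100
= 291/10000 + 97/5000 = 97/2000

P(there is an intruder|the alarm triggers) = (291/10000) / (97/2000) = 3/5

P(there is an intruder|the alarm triggers) = 3/5 ≈ 60.00%


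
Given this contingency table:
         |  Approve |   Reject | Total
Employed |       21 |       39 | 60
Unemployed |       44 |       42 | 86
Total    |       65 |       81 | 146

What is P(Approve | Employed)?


P(Approve | Employed) = 21/(21+39) = 21/60 = 7/20

P(Approve|Employed) = 7/20 ≈ 35.00%


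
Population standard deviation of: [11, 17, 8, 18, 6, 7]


Mean = 67/6
  (11-67/6)²=1/36
  (17-67/6)²=1225/36
  (8-67/6)²=361/36
  (18-67/6)²=1681/36
  (6-67/6)²=961/36
  (7-67/6)²=625/36
Σ(x-μ)² = 809/6
σ² = (809/6)/6 = 809/36

σ = √(809/36) ≈ 4.7405


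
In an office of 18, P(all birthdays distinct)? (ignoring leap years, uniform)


P(all different) = Π(365-i)/365 for i=0..17
= (365/365)×(364/365)×...×(348/365)
= 0.653089

P ≈ 0.6531 ≈ 65.31%


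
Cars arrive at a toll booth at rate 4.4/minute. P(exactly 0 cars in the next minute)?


Poisson(λ=4.4): P(X=0) = e^(-λ)×λ^k/k!
= e^(-4.4) × 4.4^0 / 0!
≈ 0.0122773399 × 1 / 1 ≈ 0.012277

P(X=0) ≈ 0.012277 ≈ 1.23%


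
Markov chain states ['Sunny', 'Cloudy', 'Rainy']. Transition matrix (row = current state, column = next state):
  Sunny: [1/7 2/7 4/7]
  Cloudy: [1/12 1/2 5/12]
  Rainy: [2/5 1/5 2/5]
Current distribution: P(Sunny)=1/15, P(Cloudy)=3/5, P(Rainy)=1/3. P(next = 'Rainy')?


P(next=Rainy) = Σᵢ P(now=i)×P(i→Rainy)
= 1/15×4/7 + 3/5×5/12 + 1/3×2/5
= 4/105 + 1/4 + 2/15 = 59/140

P = 59/140 ≈ 0.4214


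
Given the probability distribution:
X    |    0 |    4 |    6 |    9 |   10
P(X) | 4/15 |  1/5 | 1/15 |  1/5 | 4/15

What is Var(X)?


E[X] = 17/3
E[X²] = 727/15
Var(X) = E[X²] - (E[X])² = 727/15 - 289/9 = 736/45

Var(X) = 736/45 ≈ 16.3556


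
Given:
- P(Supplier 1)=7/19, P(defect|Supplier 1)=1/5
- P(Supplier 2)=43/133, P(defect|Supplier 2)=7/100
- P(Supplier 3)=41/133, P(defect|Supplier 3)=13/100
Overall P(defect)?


P(B) = Σ P(B|Aᵢ)×P(Aᵢ)
  1/5×7/19 = 7/95
  7/100×43/133 = 43/1900
  13/100×41/133 = 533/13300
Sum = 907/6650

P(defect) = 907/6650 ≈ 13.64%


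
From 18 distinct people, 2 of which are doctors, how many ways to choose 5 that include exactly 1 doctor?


Choose 1 of the 2 doctors and 4 of the other 16 people:
C(2,1)×C(16,4) = 2×1820 = 3640

3640


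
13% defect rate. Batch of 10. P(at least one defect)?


P(all good) = (87/100)^10 = 24842341419143568849/100000000000000000000
P(≥1 defect) = 75157658580856431151/100000000000000000000

P = 75157658580856431151/100000000000000000000 ≈ 75.16%


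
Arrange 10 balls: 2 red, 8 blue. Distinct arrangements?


10!/(2!×8!) = 45

45


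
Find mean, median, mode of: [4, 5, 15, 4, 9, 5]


Sorted: [4, 4, 5, 5, 9, 15]
Mean = 42/6 = 7
Median = 5
Freq: {4: 2, 5: 2, 15: 1, 9: 1}
Mode: [4, 5]

Mean=7, Median=5, Mode=[4, 5]


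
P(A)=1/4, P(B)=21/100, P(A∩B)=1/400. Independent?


P(A)×P(B) = 21/400
P(A∩B) = 1/400
Not equal → NOT independent

No, not independent


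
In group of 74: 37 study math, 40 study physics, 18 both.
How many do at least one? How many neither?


|A∪B| = 37+40-18 = 59
Neither = 74-59 = 15

At least one: 59; Neither: 15


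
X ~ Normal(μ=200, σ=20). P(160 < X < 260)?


z₁=(160-200)/20=-2.0, z₂=(260-200)/20=3.0
P = Φ(3.0) - Φ(-2.0) = 0.998650 - 0.022750 = 0.975900 ≈ 0.9759

P(160 < X < 260) ≈ 0.9759


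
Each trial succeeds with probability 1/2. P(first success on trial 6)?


Geometric: P(X=6) = (1-p)^(k-1)×p = (1/2)^5×1/2 = 1/64

P(X=6) = 1/64 ≈ 1.56%


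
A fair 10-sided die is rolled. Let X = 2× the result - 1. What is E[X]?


E[die] = (1+10)/2 = 11/2
E[X] = 2×11/2 - 1 = 10

E[X] = 10


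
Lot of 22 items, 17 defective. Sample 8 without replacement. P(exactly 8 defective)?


Hypergeometric: C(17,8)×C(5,0)/C(22,8)
= 24310×1/319770 = 13/171

P(X=8) = 13/171 ≈ 7.60%


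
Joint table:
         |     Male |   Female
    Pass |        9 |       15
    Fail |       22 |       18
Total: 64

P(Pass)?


P(Pass) = (9+15)/64 = 24/64 = 3/8

P(Pass) = 3/8 ≈ 37.50%


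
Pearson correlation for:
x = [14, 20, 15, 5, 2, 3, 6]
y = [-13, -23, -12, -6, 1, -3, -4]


n=7, Σx=65, Σy=-60, Σxy=-883, Σx²=895, Σy²=904
r = (7×(-883) - 65×(-60))/√((7×895 - 65²)(7×904 - (-60)²))
= -2281/√(2040×2728) = -2281/√5565120 ≈ -2281/2359.0507 ≈ -0.9669

r ≈ -0.9669


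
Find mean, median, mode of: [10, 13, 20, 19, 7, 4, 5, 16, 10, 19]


Sorted: [4, 5, 7, 10, 10, 13, 16, 19, 19, 20]
Mean = 123/10
Median = 23/2
Freq: {10: 2, 13: 1, 20: 1, 19: 2, 7: 1, 4: 1, 5: 1, 16: 1}
Mode: [10, 19]

Mean=123/10, Median=23/2, Mode=[10, 19]


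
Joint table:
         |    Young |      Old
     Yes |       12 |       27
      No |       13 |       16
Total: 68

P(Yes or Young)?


P(Yes∨Young) = P(Yes) + P(Young) - P(Yes∧Young)
= (39 + 25 - 12)/68 = 52/68 = 13/17

P = 13/17 ≈ 76.47%


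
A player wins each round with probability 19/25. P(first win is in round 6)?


Geometric: P(X=6) = (1-p)^(k-1)×p = (6/25)^5×19/25 = 147744/244140625

P(X=6) = 147744/244140625 ≈ 0.06%


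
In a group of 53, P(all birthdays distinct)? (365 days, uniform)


P(all different) = Π(365-i)/365 for i=0..52
= (365/365)×(364/365)×...×(313/365)
= 0.018862

P ≈ 0.0189 ≈ 1.89%


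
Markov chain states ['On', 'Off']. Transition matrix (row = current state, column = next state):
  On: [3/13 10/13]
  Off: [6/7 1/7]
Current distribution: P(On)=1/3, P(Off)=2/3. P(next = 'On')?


P(next=On) = Σᵢ P(now=i)×P(i→On)
= 1/3×3/13 + 2/3×6/7
= 1/13 + 4/7 = 59/91

P = 59/91 ≈ 0.6484


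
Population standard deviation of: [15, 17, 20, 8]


Mean = 60/4 = 15
  (15-15)²=0
  (17-15)²=4
  (20-15)²=25
  (8-15)²=49
Σ(x-μ)² = 78
σ² = 78/4 = 39/2

σ = √(39/2) ≈ 4.4159


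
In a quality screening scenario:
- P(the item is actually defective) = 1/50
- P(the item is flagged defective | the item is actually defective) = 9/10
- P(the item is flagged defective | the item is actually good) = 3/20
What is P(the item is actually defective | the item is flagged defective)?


Using Bayes' theorem:
P(A|B) = P(B|A)·P(A) / P(B)

P(the item is flagged defective) = 9/10 × 1/50 + 3/20 × 49/50
= 9/500 + 147/1000 = 33/200

P(the item is actually defective|the item is flagged defective) = (9/500) / (33/200) = 6/55

P(the item is actually defective|the item is flagged defective) = 6/55 ≈ 10.91%


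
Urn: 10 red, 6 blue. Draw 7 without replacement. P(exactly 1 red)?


Hypergeometric: C(10,1)×C(6,6)/C(16,7)
= 10×1/11440 = 1/1144

P(X=1) = 1/1144 ≈ 0.09%


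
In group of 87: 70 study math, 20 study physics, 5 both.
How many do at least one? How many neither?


|A∪B| = 70+20-5 = 85
Neither = 87-85 = 2

At least one: 85; Neither: 2


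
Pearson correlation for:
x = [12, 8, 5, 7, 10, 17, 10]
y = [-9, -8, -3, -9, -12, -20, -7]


n=7, Σx=69, Σy=-68, Σxy=-780, Σx²=771, Σy²=828
r = (7×(-780) - 69×(-68))/√((7×771 - 69²)(7×828 - (-68)²))
= -768/√(636×1172) = -768/√745392 ≈ -768/863.3609 ≈ -0.8895

r ≈ -0.8895


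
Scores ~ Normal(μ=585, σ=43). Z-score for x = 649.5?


z = (x - μ)/σ = (649.5 - 585)/43 = 1.5

z = 1.5


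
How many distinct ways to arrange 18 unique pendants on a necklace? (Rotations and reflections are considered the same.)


Free circular arrangements: rotations and reflections both identified.
(n-1)!/2 = 17!/2 = 355687428096000/2 = 177843714048000

177843714048000


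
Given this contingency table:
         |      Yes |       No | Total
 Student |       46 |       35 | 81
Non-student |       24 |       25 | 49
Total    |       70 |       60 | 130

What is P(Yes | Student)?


P(Yes | Student) = 46/(46+35) = 46/81

P(Yes|Student) = 46/81 ≈ 56.79%


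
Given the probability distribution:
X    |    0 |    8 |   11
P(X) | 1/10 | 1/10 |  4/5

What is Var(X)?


E[X] = 48/5
E[X²] = 516/5
Var(X) = E[X²] - (E[X])² = 516/5 - 2304/25 = 276/25

Var(X) = 276/25 ≈ 11.0400


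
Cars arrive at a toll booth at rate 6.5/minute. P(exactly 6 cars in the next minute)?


Poisson(λ=6.5): P(X=6) = e^(-λ)×λ^k/k!
= e^(-6.5) × 6.5^6 / 6!
≈ 0.001503439193 × 75418.890625 / 720 ≈ 0.157483

P(X=6) ≈ 0.157483 ≈ 15.75%


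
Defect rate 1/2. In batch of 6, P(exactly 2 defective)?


Binomial: P(X=2) = C(6,2)×p^2×(1-p)^4
= 15 × 1/4 × 1/16 = 15/64

P(X=2) = 15/64 ≈ 23.44%


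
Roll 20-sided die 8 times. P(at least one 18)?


P(no 18)^8 = (19/20)^8 = 16983563041/25600000000
P(≥1) = 1 - 16983563041/25600000000 = 8616436959/25600000000

P = 8616436959/25600000000 ≈ 33.66%


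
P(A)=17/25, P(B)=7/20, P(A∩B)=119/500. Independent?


P(A)×P(B) = 119/500
P(A∩B) = 119/500
Equal ✓ → Independent

Yes, independent


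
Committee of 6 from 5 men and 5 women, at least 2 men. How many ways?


Count by #men:
  2M,4W: C(5,2)×C(5,4)=50
  3M,3W: C(5,3)×C(5,3)=100
  4M,2W: C(5,4)×C(5,2)=50
  5M,1W: C(5,5)×C(5,1)=5
Total = 205

205


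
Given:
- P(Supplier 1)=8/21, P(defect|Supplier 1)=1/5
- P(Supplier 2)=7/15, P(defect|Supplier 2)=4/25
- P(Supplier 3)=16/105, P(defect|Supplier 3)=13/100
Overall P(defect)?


P(B) = Σ P(B|Aᵢ)×P(Aᵢ)
  1/5×8/21 = 8/105
  4/25×7/15 = 28/375
  13/100×16/105 = 52/2625
Sum = 64/375

P(defect) = 64/375 ≈ 17.07%


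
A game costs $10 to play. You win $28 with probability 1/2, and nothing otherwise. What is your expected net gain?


E[gain] = (28-10)×1/2 + (-10)×1/2
= 9 - 5 = 4

Expected net gain = $4 ≈ $4.00


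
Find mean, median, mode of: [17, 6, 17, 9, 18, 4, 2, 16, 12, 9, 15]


Sorted: [2, 4, 6, 9, 9, 12, 15, 16, 17, 17, 18]
Mean = 125/11
Median = 12
Freq: {17: 2, 6: 1, 9: 2, 18: 1, 4: 1, 2: 1, 16: 1, 12: 1, 15: 1}
Mode: [9, 17]

Mean=125/11, Median=12, Mode=[9, 17]


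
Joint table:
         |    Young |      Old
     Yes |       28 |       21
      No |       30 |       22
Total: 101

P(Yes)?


P(Yes) = (28+21)/101 = 49/101

P(Yes) = 49/101 ≈ 48.51%


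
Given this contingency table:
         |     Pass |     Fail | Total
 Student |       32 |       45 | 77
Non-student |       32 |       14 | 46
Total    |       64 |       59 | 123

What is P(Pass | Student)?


P(Pass | Student) = 32/(32+45) = 32/77

P(Pass|Student) = 32/77 ≈ 41.56%


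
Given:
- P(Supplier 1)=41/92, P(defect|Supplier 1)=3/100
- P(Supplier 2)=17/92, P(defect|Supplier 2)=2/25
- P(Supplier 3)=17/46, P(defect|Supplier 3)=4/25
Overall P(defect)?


P(B) = Σ P(B|Aᵢ)×P(Aᵢ)
  3/100×41/92 = 123/9200
  2/25×17/92 = 17/1150
  4/25×17/46 = 34/575
Sum = 803/9200

P(defect) = 803/9200 ≈ 8.73%


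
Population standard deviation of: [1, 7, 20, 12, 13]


Mean = 53/5
  (1-53/5)²=2304/25
  (7-53/5)²=324/25
  (20-53/5)²=2209/25
  (12-53/5)²=49/25
  (13-53/5)²=144/25
Σ(x-μ)² = 1006/5
σ² = (1006/5)/5 = 1006/25

σ = √(1006/25) ≈ 6.3435


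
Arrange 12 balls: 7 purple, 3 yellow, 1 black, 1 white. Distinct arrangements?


12!/(7!×3!×1!×1!) = 15840

15840


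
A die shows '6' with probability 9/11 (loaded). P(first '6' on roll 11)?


Geometric: P(X=11) = (1-p)^(k-1)×p = (2/11)^10×9/11 = 9216/285311670611

P(X=11) = 9216/285311670611 ≈ 0.00%


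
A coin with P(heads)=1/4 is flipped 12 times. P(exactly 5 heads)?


Binomial: P(X=5) = C(12,5)×p^5×(1-p)^7
= 792 × 1/1024 × 2187/16384 = 216513/2097152

P(X=5) = 216513/2097152 ≈ 10.32%


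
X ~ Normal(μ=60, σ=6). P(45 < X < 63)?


z₁=(45-60)/6=-2.5, z₂=(63-60)/6=0.5
P = Φ(0.5) - Φ(-2.5) = 0.691462 - 0.006210 = 0.685252 ≈ 0.6853

P(45 < X < 63) ≈ 0.6853


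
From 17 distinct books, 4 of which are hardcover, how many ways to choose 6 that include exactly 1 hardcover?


Choose 1 of the 4 hardcovers and 5 of the other 13 books:
C(4,1)×C(13,5) = 4×1287 = 5148

5148


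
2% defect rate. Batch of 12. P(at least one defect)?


P(all good) = (49/50)^12 = 191581231380566414401/244140625000000000000
P(≥1 defect) = 52559393619433585599/244140625000000000000

P = 52559393619433585599/244140625000000000000 ≈ 21.53%


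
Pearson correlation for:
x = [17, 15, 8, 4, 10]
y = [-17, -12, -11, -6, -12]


n=5, Σx=54, Σy=-58, Σxy=-701, Σx²=694, Σy²=734
r = (5×(-701) - 54×(-58))/√((5×694 - 54²)(5×734 - (-58)²))
= -373/√(554×306) = -373/√169524 ≈ -373/411.7329 ≈ -0.9059

r ≈ -0.9059


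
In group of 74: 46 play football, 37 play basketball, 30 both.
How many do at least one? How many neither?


|A∪B| = 46+37-30 = 53
Neither = 74-53 = 21

At least one: 53; Neither: 21


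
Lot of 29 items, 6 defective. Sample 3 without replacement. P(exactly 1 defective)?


Hypergeometric: C(6,1)×C(23,2)/C(29,3)
= 6×253/3654 = 253/609

P(X=1) = 253/609 ≈ 41.54%


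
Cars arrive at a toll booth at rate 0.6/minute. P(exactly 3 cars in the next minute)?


Poisson(λ=0.6): P(X=3) = e^(-λ)×λ^k/k!
= e^(-0.6) × 0.6^3 / 3!
≈ 0.5488116361 × 0.216 / 6 ≈ 0.019757

P(X=3) ≈ 0.019757 ≈ 1.98%


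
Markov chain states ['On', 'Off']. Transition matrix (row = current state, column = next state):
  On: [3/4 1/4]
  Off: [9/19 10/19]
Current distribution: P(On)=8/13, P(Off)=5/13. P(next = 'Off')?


P(next=Off) = Σᵢ P(now=i)×P(i→Off)
= 8/13×1/4 + 5/13×10/19
= 2/13 + 50/247 = 88/247

P = 88/247 ≈ 0.3563


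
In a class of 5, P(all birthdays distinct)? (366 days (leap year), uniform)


P(all different) = Π(366-i)/366 for i=0..4
= (366/366)×(365/366)×...×(362/366)
= 0.972938

P ≈ 0.9729 ≈ 97.29%


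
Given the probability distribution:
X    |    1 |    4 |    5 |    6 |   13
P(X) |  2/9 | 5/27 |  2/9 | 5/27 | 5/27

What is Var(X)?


E[X] = 151/27
E[X²] = 1261/27
Var(X) = E[X²] - (E[X])² = 1261/27 - 22801/729 = 11246/729

Var(X) = 11246/729 ≈ 15.4266


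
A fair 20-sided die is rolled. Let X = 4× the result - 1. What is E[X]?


E[die] = (1+20)/2 = 21/2
E[X] = 4×21/2 - 1 = 41

E[X] = 41


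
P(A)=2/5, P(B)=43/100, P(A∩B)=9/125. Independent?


P(A)×P(B) = 43/250
P(A∩B) = 9/125
Not equal → NOT independent

No, not independent


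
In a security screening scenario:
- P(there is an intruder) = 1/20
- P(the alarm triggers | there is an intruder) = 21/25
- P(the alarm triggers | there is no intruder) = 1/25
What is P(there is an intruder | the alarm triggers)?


Using Bayes' theorem:
P(A|B) = P(B|A)·P(A) / P(B)

P(the alarm triggers) = 21/25 × 1/20 + 1/25 × 19/20
= 21/500 + 19/500 = 2/25

P(there is an intruder|the alarm triggers) = (21/500) / (2/25) = 21/40

P(there is an intruder|the alarm triggers) = 21/40 ≈ 52.50%


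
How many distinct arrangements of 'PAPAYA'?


Letters: 6, freq: {'P': 2, 'A': 3, 'Y': 1}
6!/(2!×3!×1!) = 720/12 = 60

60


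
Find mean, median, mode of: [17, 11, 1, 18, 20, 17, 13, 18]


Sorted: [1, 11, 13, 17, 17, 18, 18, 20]
Mean = 115/8
Median = 17
Freq: {17: 2, 11: 1, 1: 1, 18: 2, 20: 1, 13: 1}
Mode: [17, 18]

Mean=115/8, Median=17, Mode=[17, 18]


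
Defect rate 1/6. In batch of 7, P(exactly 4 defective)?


Binomial: P(X=4) = C(7,4)×p^4×(1-p)^3
= 35 × 1/1296 × 125/216 = 4375/279936

P(X=4) = 4375/279936 ≈ 1.56%


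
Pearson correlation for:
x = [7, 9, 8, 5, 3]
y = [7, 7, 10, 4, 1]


n=5, Σx=32, Σy=29, Σxy=215, Σx²=228, Σy²=215
r = (5×215 - 32×29)/√((5×228 - 32²)(5×215 - 29²))
= 147/√(116×234) = 147/√27144 ≈ 147/164.7544 ≈ 0.8922

r ≈ 0.8922


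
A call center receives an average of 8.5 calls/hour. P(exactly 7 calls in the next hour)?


Poisson(λ=8.5): P(X=7) = e^(-λ)×λ^k/k!
= e^(-8.5) × 8.5^7 / 7!
≈ 0.000203468369 × 3205770.88281 / 5040 ≈ 0.129419

P(X=7) ≈ 0.129419 ≈ 12.94%


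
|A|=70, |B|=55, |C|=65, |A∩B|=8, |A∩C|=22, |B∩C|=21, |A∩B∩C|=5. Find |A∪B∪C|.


|A∪B∪C| = 70+55+65-8-22-21+5 = 144

|A∪B∪C| = 144


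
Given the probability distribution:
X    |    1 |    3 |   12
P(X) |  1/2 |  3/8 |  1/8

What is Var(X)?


E[X] = 25/8
E[X²] = 175/8
Var(X) = E[X²] - (E[X])² = 175/8 - 625/64 = 775/64

Var(X) = 775/64 ≈ 12.1094


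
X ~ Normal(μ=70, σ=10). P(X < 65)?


z = (65-70)/10 = -0.5
P(Z < -0.5) = 0.3085

P(X < 65) ≈ 0.3085


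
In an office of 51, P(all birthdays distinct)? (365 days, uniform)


P(all different) = Π(365-i)/365 for i=0..50
= (365/365)×(364/365)×...×(315/365)
= 0.025568

P ≈ 0.0256 ≈ 2.56%


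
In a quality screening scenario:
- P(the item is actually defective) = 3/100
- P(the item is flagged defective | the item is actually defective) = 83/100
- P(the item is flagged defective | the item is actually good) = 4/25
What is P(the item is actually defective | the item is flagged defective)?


Using Bayes' theorem:
P(A|B) = P(B|A)·P(A) / P(B)

P(the item is flagged defective) = 83/100 × 3/100 + 4/25 × 97/100
= 249/10000 + 97/625 = 1801/10000

P(the item is actually defective|the item is flagged defective) = (249/10000) / (1801/10000) = 249/1801

P(the item is actually defective|the item is flagged defective) = 249/1801 ≈ 13.83%


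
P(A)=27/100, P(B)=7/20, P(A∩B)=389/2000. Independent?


P(A)×P(B) = 189/2000
P(A∩B) = 389/2000
Not equal → NOT independent

No, not independent


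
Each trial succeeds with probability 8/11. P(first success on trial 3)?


Geometric: P(X=3) = (1-p)^(k-1)×p = (3/11)^2×8/11 = 72/1331

P(X=3) = 72/1331 ≈ 5.41%


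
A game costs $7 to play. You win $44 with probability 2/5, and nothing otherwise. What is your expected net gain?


E[gain] = (44-7)×2/5 + (-7)×3/5
= 74/5 - 21/5 = 53/5

Expected net gain = $53/5 ≈ $10.60


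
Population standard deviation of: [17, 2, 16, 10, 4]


Mean = 49/5
  (17-49/5)²=1296/25
  (2-49/5)²=1521/25
  (16-49/5)²=961/25
  (10-49/5)²=1/25
  (4-49/5)²=841/25
Σ(x-μ)² = 924/5
σ² = (924/5)/5 = 924/25

σ = √(924/25) ≈ 6.0795


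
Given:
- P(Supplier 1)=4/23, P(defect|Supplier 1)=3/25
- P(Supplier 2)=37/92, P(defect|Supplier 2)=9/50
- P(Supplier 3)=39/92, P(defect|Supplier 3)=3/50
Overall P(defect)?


P(B) = Σ P(B|Aᵢ)×P(Aᵢ)
  3/25×4/23 = 12/575
  9/50×37/92 = 333/4600
  3/50×39/92 = 117/4600
Sum = 273/2300

P(defect) = 273/2300 ≈ 11.87%


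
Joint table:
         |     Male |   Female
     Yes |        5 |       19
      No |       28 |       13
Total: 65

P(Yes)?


P(Yes) = (5+19)/65 = 24/65

P(Yes) = 24/65 ≈ 36.92%


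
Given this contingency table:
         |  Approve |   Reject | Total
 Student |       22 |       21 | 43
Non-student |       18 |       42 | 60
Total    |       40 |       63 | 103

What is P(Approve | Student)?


P(Approve | Student) = 22/(22+21) = 22/43

P(Approve|Student) = 22/43 ≈ 51.16%


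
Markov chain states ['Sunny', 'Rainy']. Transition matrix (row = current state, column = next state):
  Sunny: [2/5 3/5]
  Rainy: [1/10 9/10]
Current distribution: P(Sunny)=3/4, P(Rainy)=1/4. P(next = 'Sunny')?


P(next=Sunny) = Σᵢ P(now=i)×P(i→Sunny)
= 3/4×2/5 + 1/4×1/10
= 3/10 + 1/40 = 13/40

P = 13/40 ≈ 0.3250


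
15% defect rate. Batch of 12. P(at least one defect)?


P(all good) = (17/20)^12 = 582622237229761/4096000000000000
P(≥1 defect) = 3513377762770239/4096000000000000

P = 3513377762770239/4096000000000000 ≈ 85.78%


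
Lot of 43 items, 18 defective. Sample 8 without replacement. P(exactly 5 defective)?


Hypergeometric: C(18,5)×C(25,3)/C(43,8)
= 8568×2300/145008513 = 2189600/16112057

P(X=5) = 2189600/16112057 ≈ 13.59%


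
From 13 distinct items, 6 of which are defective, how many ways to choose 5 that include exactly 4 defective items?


Choose 4 of the 6 defective items and 1 of the other 7 items:
C(6,4)×C(7,1) = 15×7 = 105

105


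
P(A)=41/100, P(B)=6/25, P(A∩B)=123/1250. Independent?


P(A)×P(B) = 123/1250
P(A∩B) = 123/1250
Equal ✓ → Independent

Yes, independent


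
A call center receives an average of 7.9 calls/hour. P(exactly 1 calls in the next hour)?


Poisson(λ=7.9): P(X=1) = e^(-λ)×λ^k/k!
= e^(-7.9) × 7.9^1 / 1!
≈ 0.0003707435405 × 7.9 / 1 ≈ 0.002929

P(X=1) ≈ 0.002929 ≈ 0.29%


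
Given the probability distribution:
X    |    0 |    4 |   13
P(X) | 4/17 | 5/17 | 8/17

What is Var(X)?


E[X] = 124/17
E[X²] = 1432/17
Var(X) = E[X²] - (E[X])² = 1432/17 - 15376/289 = 8968/289

Var(X) = 8968/289 ≈ 31.0311


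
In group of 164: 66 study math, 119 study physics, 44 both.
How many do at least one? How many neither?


|A∪B| = 66+119-44 = 141
Neither = 164-141 = 23

At least one: 141; Neither: 23


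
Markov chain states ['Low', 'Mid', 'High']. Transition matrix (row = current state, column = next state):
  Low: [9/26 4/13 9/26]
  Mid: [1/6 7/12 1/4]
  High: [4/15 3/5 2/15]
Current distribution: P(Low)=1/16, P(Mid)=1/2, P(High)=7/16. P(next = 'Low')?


P(next=Low) = Σᵢ P(now=i)×P(i→Low)
= 1/16×9/26 + 1/2×1/6 + 7/16×4/15
= 9/416 + 1/12 + 7/60 = 461/2080

P = 461/2080 ≈ 0.2216


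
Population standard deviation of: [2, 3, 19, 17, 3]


Mean = 44/5
  (2-44/5)²=1156/25
  (3-44/5)²=841/25
  (19-44/5)²=2601/25
  (17-44/5)²=1681/25
  (3-44/5)²=841/25
Σ(x-μ)² = 1424/5
σ² = (1424/5)/5 = 1424/25

σ = √(1424/25) ≈ 7.5472


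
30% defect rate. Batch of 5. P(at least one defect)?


P(all good) = (7/10)^5 = 16807/100000
P(≥1 defect) = 83193/100000

P = 83193/100000 ≈ 83.19%


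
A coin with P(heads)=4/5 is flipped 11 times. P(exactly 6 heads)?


Binomial: P(X=6) = C(11,6)×p^6×(1-p)^5
= 462 × 4096/15625 × 1/3125 = 1892352/48828125

P(X=6) = 1892352/48828125 ≈ 3.88%


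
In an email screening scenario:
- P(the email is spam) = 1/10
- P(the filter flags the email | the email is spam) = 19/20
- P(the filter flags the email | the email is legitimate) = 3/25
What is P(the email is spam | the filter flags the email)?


Using Bayes' theorem:
P(A|B) = P(B|A)·P(A) / P(B)

P(the filter flags the email) = 19/20 × 1/10 + 3/25 × 9/10
= 19/200 + 27/250 = 203/1000

P(the email is spam|the filter flags the email) = (19/200) / (203/1000) = 95/203

P(the email is spam|the filter flags the email) = 95/203 ≈ 46.80%


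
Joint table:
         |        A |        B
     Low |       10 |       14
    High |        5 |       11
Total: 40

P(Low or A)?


P(Low∨A) = P(Low) + P(A) - P(Low∧A)
= (24 + 15 - 10)/40 = 29/40

P = 29/40 ≈ 72.50%


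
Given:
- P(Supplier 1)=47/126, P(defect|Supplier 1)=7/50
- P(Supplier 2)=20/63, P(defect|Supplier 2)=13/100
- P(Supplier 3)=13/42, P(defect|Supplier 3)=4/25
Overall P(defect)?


P(B) = Σ P(B|Aᵢ)×P(Aᵢ)
  7/50×47/126 = 47/900
  13/100×20/63 = 13/315
  4/25×13/42 = 26/525
Sum = 901/6300

P(defect) = 901/6300 ≈ 14.30%


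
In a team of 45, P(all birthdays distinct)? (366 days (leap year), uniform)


P(all different) = Π(366-i)/366 for i=0..44
= (366/366)×(365/366)×...×(322/366)
= 0.059503

P ≈ 0.0595 ≈ 5.95%


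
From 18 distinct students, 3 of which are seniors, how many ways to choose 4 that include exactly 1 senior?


Choose 1 of the 3 seniors and 3 of the other 15 students:
C(3,1)×C(15,3) = 3×455 = 1365

1365


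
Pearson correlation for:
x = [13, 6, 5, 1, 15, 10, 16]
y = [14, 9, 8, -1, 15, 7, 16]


n=7, Σx=66, Σy=68, Σxy=826, Σx²=812, Σy²=872
r = (7×826 - 66×68)/√((7×812 - 66²)(7×872 - 68²))
= 1294/√(1328×1480) = 1294/√1965440 ≈ 1294/1401.9415 ≈ 0.9230

r ≈ 0.9230


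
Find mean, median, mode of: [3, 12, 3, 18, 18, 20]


Sorted: [3, 3, 12, 18, 18, 20]
Mean = 74/6 = 37/3
Median = 15
Freq: {3: 2, 12: 1, 18: 2, 20: 1}
Mode: [3, 18]

Mean=37/3, Median=15, Mode=[3, 18]


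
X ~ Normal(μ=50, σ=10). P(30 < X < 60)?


z₁=(30-50)/10=-2.0, z₂=(60-50)/10=1.0
P = Φ(1.0) - Φ(-2.0) = 0.841345 - 0.022750 = 0.818595 ≈ 0.8186

P(30 < X < 60) ≈ 0.8186


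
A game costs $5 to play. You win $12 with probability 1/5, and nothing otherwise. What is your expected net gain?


E[gain] = (12-5)×1/5 + (-5)×4/5
= 7/5 - 4 = -13/5

Expected net gain = $-13/5 ≈ $-2.60


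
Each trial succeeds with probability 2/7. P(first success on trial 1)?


Geometric: P(X=1) = (1-p)^(k-1)×p = (5/7)^0×2/7 = 2/7

P(X=1) = 2/7 ≈ 28.57%


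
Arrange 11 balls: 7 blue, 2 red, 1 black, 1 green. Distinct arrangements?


11!/(7!×2!×1!×1!) = 3960

3960


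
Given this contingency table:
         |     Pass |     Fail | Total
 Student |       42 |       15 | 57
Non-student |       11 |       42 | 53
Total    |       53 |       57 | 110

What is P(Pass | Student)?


P(Pass | Student) = 42/(42+15) = 42/57 = 14/19

P(Pass|Student) = 14/19 ≈ 73.68%


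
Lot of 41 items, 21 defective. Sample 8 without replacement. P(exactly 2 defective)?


Hypergeometric: C(21,2)×C(20,6)/C(41,8)
= 210×38760/95548245 = 1680/19721

P(X=2) = 1680/19721 ≈ 8.52%


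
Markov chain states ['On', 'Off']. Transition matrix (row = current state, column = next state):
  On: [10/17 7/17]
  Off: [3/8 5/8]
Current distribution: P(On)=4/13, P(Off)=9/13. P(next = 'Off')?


P(next=Off) = Σᵢ P(now=i)×P(i→Off)
= 4/13×7/17 + 9/13×5/8
= 28/221 + 45/104 = 989/1768

P = 989/1768 ≈ 0.5594


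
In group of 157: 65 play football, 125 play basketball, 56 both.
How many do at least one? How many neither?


|A∪B| = 65+125-56 = 134
Neither = 157-134 = 23

At least one: 134; Neither: 23


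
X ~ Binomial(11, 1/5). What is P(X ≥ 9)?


P(X ≥ 9) = Σ P(X=i) for i=9..11
P(X=9) = 176/9765625
P(X=10) = 44/48828125
P(X=11) = 1/48828125
Sum = 37/1953125

P(X ≥ 9) = 37/1953125 ≈ 0.00%


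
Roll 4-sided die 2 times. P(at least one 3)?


P(no 3)^2 = (3/4)^2 = 9/16
P(≥1) = 1 - 9/16 = 7/16

P = 7/16 ≈ 43.75%


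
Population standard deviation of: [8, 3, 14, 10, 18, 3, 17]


Mean = 73/7
  (8-73/7)²=289/49
  (3-73/7)²=2704/49
  (14-73/7)²=625/49
  (10-73/7)²=9/49
  (18-73/7)²=2809/49
  (3-73/7)²=2704/49
  (17-73/7)²=2116/49
Σ(x-μ)² = 1608/7
σ² = (1608/7)/7 = 1608/49

σ = √(1608/49) ≈ 5.7286


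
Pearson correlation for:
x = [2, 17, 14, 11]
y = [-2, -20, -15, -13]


n=4, Σx=44, Σy=-50, Σxy=-697, Σx²=610, Σy²=798
r = (4×(-697) - 44×(-50))/√((4×610 - 44²)(4×798 - (-50)²))
= -588/√(504×692) = -588/√348768 ≈ -588/590.5658 ≈ -0.9957

r ≈ -0.9957


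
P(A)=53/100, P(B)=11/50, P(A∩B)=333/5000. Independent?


P(A)×P(B) = 583/5000
P(A∩B) = 333/5000
Not equal → NOT independent

No, not independent


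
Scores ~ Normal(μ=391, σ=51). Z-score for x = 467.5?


z = (x - μ)/σ = (467.5 - 391)/51 = 1.5

z = 1.5


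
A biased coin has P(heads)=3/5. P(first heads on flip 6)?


Geometric: P(X=6) = (1-p)^(k-1)×p = (2/5)^5×3/5 = 96/15625

P(X=6) = 96/15625 ≈ 0.61%


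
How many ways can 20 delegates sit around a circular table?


Circular arrangements of 20 distinct objects: fix one position to break rotational symmetry.
(n-1)! = 19! = 121645100408832000

121645100408832000


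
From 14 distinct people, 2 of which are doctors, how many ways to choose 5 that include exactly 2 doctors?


Choose 2 of the 2 doctors and 3 of the other 12 people:
C(2,2)×C(12,3) = 1×220 = 220

220


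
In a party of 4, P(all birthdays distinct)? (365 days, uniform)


P(all different) = Π(365-i)/365 for i=0..3
= (365/365)×(364/365)×...×(362/365)
= 0.983644

P ≈ 0.9836 ≈ 98.36%


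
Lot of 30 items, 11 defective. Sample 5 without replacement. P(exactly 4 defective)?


Hypergeometric: C(11,4)×C(19,1)/C(30,5)
= 330×19/142506 = 1045/23751

P(X=4) = 1045/23751 ≈ 4.40%


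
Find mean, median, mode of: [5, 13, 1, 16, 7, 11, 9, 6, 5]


Sorted: [1, 5, 5, 6, 7, 9, 11, 13, 16]
Mean = 73/9
Median = 7
Freq: {5: 2, 13: 1, 1: 1, 16: 1, 7: 1, 11: 1, 9: 1, 6: 1}
Mode: [5]

Mean=73/9, Median=7, Mode=5


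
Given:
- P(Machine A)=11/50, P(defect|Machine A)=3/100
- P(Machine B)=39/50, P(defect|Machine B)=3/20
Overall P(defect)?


P(B) = Σ P(B|Aᵢ)×P(Aᵢ)
  3/100×11/50 = 33/5000
  3/20×39/50 = 117/1000
Sum = 309/2500

P(defect) = 309/2500 ≈ 12.36%


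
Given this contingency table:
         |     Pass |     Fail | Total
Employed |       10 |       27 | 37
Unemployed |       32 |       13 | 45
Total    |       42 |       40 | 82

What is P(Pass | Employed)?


P(Pass | Employed) = 10/(10+27) = 10/37

P(Pass|Employed) = 10/37 ≈ 27.03%


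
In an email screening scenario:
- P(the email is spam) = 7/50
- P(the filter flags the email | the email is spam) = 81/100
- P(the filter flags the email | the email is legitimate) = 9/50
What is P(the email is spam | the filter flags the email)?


Using Bayes' theorem:
P(A|B) = P(B|A)·P(A) / P(B)

P(the filter flags the email) = 81/100 × 7/50 + 9/50 × 43/50
= 567/5000 + 387/2500 = 1341/5000

P(the email is spam|the filter flags the email) = (567/5000) / (1341/5000) = 63/149

P(the email is spam|the filter flags the email) = 63/149 ≈ 42.28%


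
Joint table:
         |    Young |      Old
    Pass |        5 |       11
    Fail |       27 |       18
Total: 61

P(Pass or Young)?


P(Pass∨Young) = P(Pass) + P(Young) - P(Pass∧Young)
= (16 + 32 - 5)/61 = 43/61

P = 43/61 ≈ 70.49%


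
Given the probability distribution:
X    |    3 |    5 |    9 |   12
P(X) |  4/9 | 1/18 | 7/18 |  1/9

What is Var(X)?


E[X] = 58/9
E[X²] = 476/9
Var(X) = E[X²] - (E[X])² = 476/9 - 3364/81 = 920/81

Var(X) = 920/81 ≈ 11.3580


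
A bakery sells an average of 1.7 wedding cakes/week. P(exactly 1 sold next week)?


Poisson(λ=1.7): P(X=1) = e^(-λ)×λ^k/k!
= e^(-1.7) × 1.7^1 / 1!
≈ 0.1826835241 × 1.7 / 1 ≈ 0.310562

P(X=1) ≈ 0.310562 ≈ 31.06%


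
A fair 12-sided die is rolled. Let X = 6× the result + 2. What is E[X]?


E[die] = (1+12)/2 = 13/2
E[X] = 6×13/2 + 2 = 41

E[X] = 41


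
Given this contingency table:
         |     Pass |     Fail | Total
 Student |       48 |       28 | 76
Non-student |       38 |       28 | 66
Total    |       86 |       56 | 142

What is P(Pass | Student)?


P(Pass | Student) = 48/(48+28) = 48/76 = 12/19

P(Pass|Student) = 12/19 ≈ 63.16%


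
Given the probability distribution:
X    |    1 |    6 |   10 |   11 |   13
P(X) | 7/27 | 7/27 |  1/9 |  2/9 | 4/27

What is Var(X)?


E[X] = 197/27
E[X²] = 1961/27
Var(X) = E[X²] - (E[X])² = 1961/27 - 38809/729 = 14138/729

Var(X) = 14138/729 ≈ 19.3937


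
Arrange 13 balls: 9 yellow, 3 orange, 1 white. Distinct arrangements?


13!/(9!×3!×1!) = 2860

2860


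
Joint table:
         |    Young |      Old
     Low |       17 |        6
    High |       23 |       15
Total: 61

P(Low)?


P(Low) = (17+6)/61 = 23/61

P(Low) = 23/61 ≈ 37.70%


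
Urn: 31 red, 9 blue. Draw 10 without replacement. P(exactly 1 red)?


Hypergeometric: C(31,1)×C(9,9)/C(40,10)
= 31×1/847660528 = 1/27343888

P(X=1) = 1/27343888 ≈ 0.00%


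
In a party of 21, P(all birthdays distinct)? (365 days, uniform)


P(all different) = Π(365-i)/365 for i=0..20
= (365/365)×(364/365)×...×(345/365)
= 0.556312

P ≈ 0.5563 ≈ 55.63%


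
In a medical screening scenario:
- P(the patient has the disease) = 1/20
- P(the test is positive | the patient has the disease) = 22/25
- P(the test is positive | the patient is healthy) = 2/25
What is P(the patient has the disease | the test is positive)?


Using Bayes' theorem:
P(A|B) = P(B|A)·P(A) / P(B)

P(the test is positive) = 22/25 × 1/20 + 2/25 × 19/20
= 11/250 + 19/250 = 3/25

P(the patient has the disease|the test is positive) = (11/250) / (3/25) = 11/30

P(the patient has the disease|the test is positive) = 11/30 ≈ 36.67%


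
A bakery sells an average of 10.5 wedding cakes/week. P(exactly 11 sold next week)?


Poisson(λ=10.5): P(X=11) = e^(-λ)×λ^k/k!
= e^(-10.5) × 10.5^11 / 11!
≈ 2.753644935e-05 × 171033935812 / 39916800 ≈ 0.117987

P(X=11) ≈ 0.117987 ≈ 11.80%


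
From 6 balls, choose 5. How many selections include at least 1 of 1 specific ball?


Complement: C(6,5) - C(5,5) = 6 - 1 = 5

5


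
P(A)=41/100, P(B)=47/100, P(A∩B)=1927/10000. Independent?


P(A)×P(B) = 1927/10000
P(A∩B) = 1927/10000
Equal ✓ → Independent

Yes, independent


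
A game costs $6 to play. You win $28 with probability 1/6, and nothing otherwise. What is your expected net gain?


E[gain] = (28-6)×1/6 + (-6)×5/6
= 11/3 - 5 = -4/3

Expected net gain = $-4/3 ≈ $-1.33


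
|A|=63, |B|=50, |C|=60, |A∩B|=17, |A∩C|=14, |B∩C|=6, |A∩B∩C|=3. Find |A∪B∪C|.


|A∪B∪C| = 63+50+60-17-14-6+3 = 139

|A∪B∪C| = 139


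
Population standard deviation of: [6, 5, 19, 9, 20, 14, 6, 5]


Mean = 84/8 = 21/2
  (6-21/2)²=81/4
  (5-21/2)²=121/4
  (19-21/2)²=289/4
  (9-21/2)²=9/4
  (20-21/2)²=361/4
  (14-21/2)²=49/4
  (6-21/2)²=81/4
  (5-21/2)²=121/4
Σ(x-μ)² = 278
σ² = 278/8 = 139/4

σ = √(139/4) ≈ 5.8949


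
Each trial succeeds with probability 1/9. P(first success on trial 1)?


Geometric: P(X=1) = (1-p)^(k-1)×p = (8/9)^0×1/9 = 1/9

P(X=1) = 1/9 ≈ 11.11%


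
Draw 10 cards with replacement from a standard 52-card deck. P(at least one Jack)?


P(not a Jack) = 48/52 = 12/13
P(none in 10 draws) = (12/13)^10 = 61917364224/137858491849
P(≥1 Jack) = 1 - 61917364224/137858491849 = 75941127625/137858491849

P = 75941127625/137858491849 ≈ 55.09%


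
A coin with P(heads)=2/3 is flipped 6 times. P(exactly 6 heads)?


Binomial: P(X=6) = C(6,6)×p^6×(1-p)^0
= 1 × 64/729 × 1 = 64/729

P(X=6) = 64/729 ≈ 8.78%


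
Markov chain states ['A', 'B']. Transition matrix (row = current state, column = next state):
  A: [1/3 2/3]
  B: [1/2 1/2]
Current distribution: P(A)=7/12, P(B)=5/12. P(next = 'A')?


P(next=A) = Σᵢ P(now=i)×P(i→A)
= 7/12×1/3 + 5/12×1/2
= 7/36 + 5/24 = 29/72

P = 29/72 ≈ 0.4028


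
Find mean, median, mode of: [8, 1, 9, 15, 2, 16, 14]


Sorted: [1, 2, 8, 9, 14, 15, 16]
Mean = 65/7
Median = 9
Freq: {8: 1, 1: 1, 9: 1, 15: 1, 2: 1, 16: 1, 14: 1}
Mode: No mode

Mean=65/7, Median=9, Mode=No mode


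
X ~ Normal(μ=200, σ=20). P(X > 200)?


z = (200-200)/20 = 0.0
P(X > 200) = 1 - P(Z ≤ 0.0) = 1 - 0.5000 = 0.5000

P(X > 200) ≈ 0.5000


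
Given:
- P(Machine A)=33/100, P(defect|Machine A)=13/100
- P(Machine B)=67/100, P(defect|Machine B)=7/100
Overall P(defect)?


P(B) = Σ P(B|Aᵢ)×P(Aᵢ)
  13/100×33/100 = 429/10000
  7/100×67/100 = 469/10000
Sum = 449/5000

P(defect) = 449/5000 ≈ 8.98%


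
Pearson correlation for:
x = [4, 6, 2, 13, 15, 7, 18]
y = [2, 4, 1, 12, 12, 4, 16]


n=7, Σx=65, Σy=51, Σxy=686, Σx²=823, Σy²=581
r = (7×686 - 65×51)/√((7×823 - 65²)(7×581 - 51²))
= 1487/√(1536×1466) = 1487/√2251776 ≈ 1487/1500.5919 ≈ 0.9909

r ≈ 0.9909


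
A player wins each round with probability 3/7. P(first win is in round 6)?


Geometric: P(X=6) = (1-p)^(k-1)×p = (4/7)^5×3/7 = 3072/117649

P(X=6) = 3072/117649 ≈ 2.61%


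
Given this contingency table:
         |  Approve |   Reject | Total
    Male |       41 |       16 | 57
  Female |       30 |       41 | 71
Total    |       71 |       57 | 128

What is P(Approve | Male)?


P(Approve | Male) = 41/(41+16) = 41/57

P(Approve|Male) = 41/57 ≈ 71.93%


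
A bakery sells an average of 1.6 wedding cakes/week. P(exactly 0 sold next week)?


Poisson(λ=1.6): P(X=0) = e^(-λ)×λ^k/k!
= e^(-1.6) × 1.6^0 / 0!
≈ 0.201896518 × 1 / 1 ≈ 0.201897

P(X=0) ≈ 0.201897 ≈ 20.19%


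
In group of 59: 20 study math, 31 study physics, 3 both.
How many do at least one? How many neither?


|A∪B| = 20+31-3 = 48
Neither = 59-48 = 11

At least one: 48; Neither: 11


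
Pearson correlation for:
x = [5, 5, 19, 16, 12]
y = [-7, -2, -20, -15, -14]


n=5, Σx=57, Σy=-58, Σxy=-833, Σx²=811, Σy²=874
r = (5×(-833) - 57×(-58))/√((5×811 - 57²)(5×874 - (-58)²))
= -859/√(806×1006) = -859/√810836 ≈ -859/900.4643 ≈ -0.9540

r ≈ -0.9540


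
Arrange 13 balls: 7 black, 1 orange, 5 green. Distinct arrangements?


13!/(7!×1!×5!) = 10296

10296


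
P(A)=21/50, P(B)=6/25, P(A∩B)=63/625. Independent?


P(A)×P(B) = 63/625
P(A∩B) = 63/625
Equal ✓ → Independent

Yes, independent


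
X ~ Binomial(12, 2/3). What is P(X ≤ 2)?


P(X ≤ 2) = Σ P(X=i) for i=0..2
P(X=0) = 1/531441
P(X=1) = 8/177147
P(X=2) = 88/177147
Sum = 289/531441

P(X ≤ 2) = 289/531441 ≈ 0.05%


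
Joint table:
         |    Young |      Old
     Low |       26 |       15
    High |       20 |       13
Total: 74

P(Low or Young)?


P(Low∨Young) = P(Low) + P(Young) - P(Low∧Young)
= (41 + 46 - 26)/74 = 61/74

P = 61/74 ≈ 82.43%


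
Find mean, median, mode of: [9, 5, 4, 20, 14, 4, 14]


Sorted: [4, 4, 5, 9, 14, 14, 20]
Mean = 70/7 = 10
Median = 9
Freq: {9: 1, 5: 1, 4: 2, 20: 1, 14: 2}
Mode: [4, 14]

Mean=10, Median=9, Mode=[4, 14]


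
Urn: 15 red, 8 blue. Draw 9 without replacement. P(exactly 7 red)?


Hypergeometric: C(15,7)×C(8,2)/C(23,9)
= 6435×28/817190 = 1638/7429

P(X=7) = 1638/7429 ≈ 22.05%


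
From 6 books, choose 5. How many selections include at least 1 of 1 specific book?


Complement: C(6,5) - C(5,5) = 6 - 1 = 5

5


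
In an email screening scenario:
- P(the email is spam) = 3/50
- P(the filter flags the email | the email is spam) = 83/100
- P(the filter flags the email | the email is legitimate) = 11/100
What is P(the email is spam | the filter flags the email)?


Using Bayes' theorem:
P(A|B) = P(B|A)·P(A) / P(B)

P(the filter flags the email) = 83/100 × 3/50 + 11/100 × 47/50
= 249/5000 + 517/5000 = 383/2500

P(the email is spam|the filter flags the email) = (249/5000) / (383/2500) = 249/766

P(the email is spam|the filter flags the email) = 249/766 ≈ 32.51%


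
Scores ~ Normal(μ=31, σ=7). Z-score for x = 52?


z = (x - μ)/σ = (52 - 31)/7 = 3.0

z = 3.0


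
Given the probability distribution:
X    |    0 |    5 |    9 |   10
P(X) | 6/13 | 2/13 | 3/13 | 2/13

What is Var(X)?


E[X] = 57/13
E[X²] = 493/13
Var(X) = E[X²] - (E[X])² = 493/13 - 3249/169 = 3160/169

Var(X) = 3160/169 ≈ 18.6982


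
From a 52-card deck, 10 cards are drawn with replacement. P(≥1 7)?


P(not a 7) = 48/52 = 12/13
P(none in 10 draws) = (12/13)^10 = 61917364224/137858491849
P(≥1 7) = 1 - 61917364224/137858491849 = 75941127625/137858491849

P = 75941127625/137858491849 ≈ 55.09%


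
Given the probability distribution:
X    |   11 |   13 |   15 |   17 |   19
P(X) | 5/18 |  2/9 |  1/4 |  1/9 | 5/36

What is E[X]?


E[X] = Σ x·P(X=x)
= (11)×(5/18) + (13)×(2/9) + (15)×(1/4) + (17)×(1/9) + (19)×(5/36)
= 128/9

E[X] = 128/9


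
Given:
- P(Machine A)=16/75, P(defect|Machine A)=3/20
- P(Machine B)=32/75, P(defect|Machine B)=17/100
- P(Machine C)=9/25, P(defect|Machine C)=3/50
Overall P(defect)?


P(B) = Σ P(B|Aᵢ)×P(Aᵢ)
  3/20×16/75 = 4/125
  17/100×32/75 = 136/1875
  3/50×9/25 = 27/1250
Sum = 473/3750

P(defect) = 473/3750 ≈ 12.61%


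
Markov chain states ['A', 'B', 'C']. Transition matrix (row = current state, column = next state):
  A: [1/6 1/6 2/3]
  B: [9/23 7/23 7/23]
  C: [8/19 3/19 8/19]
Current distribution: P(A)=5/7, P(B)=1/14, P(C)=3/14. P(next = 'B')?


P(next=B) = Σᵢ P(now=i)×P(i→B)
= 5/7×1/6 + 1/14×7/23 + 3/14×3/19
= 5/42 + 1/46 + 9/266 = 3205/18354

P = 3205/18354 ≈ 0.1746
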